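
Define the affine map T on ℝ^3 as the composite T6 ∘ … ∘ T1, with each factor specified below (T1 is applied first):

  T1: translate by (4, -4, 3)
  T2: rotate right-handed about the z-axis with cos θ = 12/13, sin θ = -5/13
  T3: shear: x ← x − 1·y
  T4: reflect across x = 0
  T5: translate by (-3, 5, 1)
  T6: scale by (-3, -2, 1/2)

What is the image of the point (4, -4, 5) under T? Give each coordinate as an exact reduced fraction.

T1 translate by (4, -4, 3): (4, -4, 5) → (8, -8, 8)
T2 rotate right-handed about the z-axis with cos θ = 12/13, sin θ = -5/13: (8, -8, 8) → (56/13, -136/13, 8)
T3 shear: x ← x − 1·y: (56/13, -136/13, 8) → (192/13, -136/13, 8)
T4 reflect across x = 0: (192/13, -136/13, 8) → (-192/13, -136/13, 8)
T5 translate by (-3, 5, 1): (-192/13, -136/13, 8) → (-231/13, -71/13, 9)
T6 scale by (-3, -2, 1/2): (-231/13, -71/13, 9) → (693/13, 142/13, 9/2)

T(p) = (693/13, 142/13, 9/2)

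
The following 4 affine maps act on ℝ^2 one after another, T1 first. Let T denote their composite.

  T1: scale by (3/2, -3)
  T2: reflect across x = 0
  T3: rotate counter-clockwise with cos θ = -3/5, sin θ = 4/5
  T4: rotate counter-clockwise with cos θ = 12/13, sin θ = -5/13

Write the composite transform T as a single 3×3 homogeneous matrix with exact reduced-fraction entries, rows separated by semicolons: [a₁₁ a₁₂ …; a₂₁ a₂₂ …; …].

T1 = [3/2 0 0; 0 -3 0; 0 0 1]
T2·T1 = [-3/2 0 0; 0 -3 0; 0 0 1]
T3·…·T1 = [9/10 12/5 0; -6/5 9/5 0; 0 0 1]
T4·…·T1 = [24/65 189/65 0; -189/130 48/65 0; 0 0 1]

T = [24/65 189/65 0; -189/130 48/65 0; 0 0 1]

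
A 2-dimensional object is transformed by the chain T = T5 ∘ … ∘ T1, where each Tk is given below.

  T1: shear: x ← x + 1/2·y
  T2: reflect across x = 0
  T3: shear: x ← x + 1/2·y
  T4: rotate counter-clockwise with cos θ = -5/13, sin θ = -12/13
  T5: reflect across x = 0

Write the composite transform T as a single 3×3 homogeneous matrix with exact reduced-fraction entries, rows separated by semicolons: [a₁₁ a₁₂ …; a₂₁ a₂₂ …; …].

T = [-5/13 -12/13 0; 12/13 -5/13 0; 0 0 1]

T1 = [1 1/2 0; 0 1 0; 0 0 1]
T2·T1 = [-1 -1/2 0; 0 1 0; 0 0 1]
T3·…·T1 = [-1 0 0; 0 1 0; 0 0 1]
T4·…·T1 = [5/13 12/13 0; 12/13 -5/13 0; 0 0 1]
T5·…·T1 = [-5/13 -12/13 0; 12/13 -5/13 0; 0 0 1]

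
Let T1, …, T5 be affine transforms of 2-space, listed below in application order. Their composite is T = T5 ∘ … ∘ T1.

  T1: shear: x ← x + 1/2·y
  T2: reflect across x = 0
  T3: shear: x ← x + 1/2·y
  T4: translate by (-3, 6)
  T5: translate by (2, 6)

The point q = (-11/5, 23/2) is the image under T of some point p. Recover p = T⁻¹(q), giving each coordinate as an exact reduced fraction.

p = (6/5, -1/2)

T1 = [1 1/2 0; 0 1 0; 0 0 1]
T2·T1 = [-1 -1/2 0; 0 1 0; 0 0 1]
T3·…·T1 = [-1 0 0; 0 1 0; 0 0 1]
T4·…·T1 = [-1 0 -3; 0 1 6; 0 0 1]
T5·…·T1 = [-1 0 -1; 0 1 12; 0 0 1]
det M = -1; M⁻¹ = [-1 0 -1; 0 1 -12; 0 0 1]
M⁻¹ · (-11/5, 23/2)ᵀ = (6/5, -1/2)ᵀ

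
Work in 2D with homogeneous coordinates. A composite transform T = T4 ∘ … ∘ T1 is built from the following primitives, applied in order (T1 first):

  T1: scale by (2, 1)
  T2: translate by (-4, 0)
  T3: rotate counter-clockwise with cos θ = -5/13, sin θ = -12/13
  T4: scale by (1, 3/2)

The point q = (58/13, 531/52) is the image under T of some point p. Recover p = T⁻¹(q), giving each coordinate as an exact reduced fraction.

p = (-2, 3/2)

T1 = [2 0 0; 0 1 0; 0 0 1]
T2·T1 = [2 0 -4; 0 1 0; 0 0 1]
T3·…·T1 = [-10/13 12/13 20/13; -24/13 -5/13 48/13; 0 0 1]
T4·…·T1 = [-10/13 12/13 20/13; -36/13 -15/26 72/13; 0 0 1]
det M = 3; M⁻¹ = [-5/26 -4/13 2; 12/13 -10/39 0; 0 0 1]
M⁻¹ · (58/13, 531/52)ᵀ = (-2, 3/2)ᵀ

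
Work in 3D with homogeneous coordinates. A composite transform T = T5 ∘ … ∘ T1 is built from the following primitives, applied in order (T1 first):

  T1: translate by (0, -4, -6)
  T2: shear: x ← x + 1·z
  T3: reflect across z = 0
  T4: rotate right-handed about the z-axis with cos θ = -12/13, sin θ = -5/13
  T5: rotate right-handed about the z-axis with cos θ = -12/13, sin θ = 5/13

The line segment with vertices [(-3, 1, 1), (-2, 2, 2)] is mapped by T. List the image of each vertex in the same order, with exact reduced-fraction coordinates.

image vertices: (-8, -3, 5), (-6, -2, 4)

T1 translate by (0, -4, -6): (-3, 1, 1) → (-3, -3, -5); (-2, 2, 2) → (-2, -2, -4)
T2 shear: x ← x + 1·z: (-3, -3, -5) → (-8, -3, -5); (-2, -2, -4) → (-6, -2, -4)
T3 reflect across z = 0: (-8, -3, -5) → (-8, -3, 5); (-6, -2, -4) → (-6, -2, 4)
T4 rotate right-handed about the z-axis with cos θ = -12/13, sin θ = -5/13: (-8, -3, 5) → (81/13, 76/13, 5); (-6, -2, 4) → (62/13, 54/13, 4)
T5 rotate right-handed about the z-axis with cos θ = -12/13, sin θ = 5/13: (81/13, 76/13, 5) → (-8, -3, 5); (62/13, 54/13, 4) → (-6, -2, 4)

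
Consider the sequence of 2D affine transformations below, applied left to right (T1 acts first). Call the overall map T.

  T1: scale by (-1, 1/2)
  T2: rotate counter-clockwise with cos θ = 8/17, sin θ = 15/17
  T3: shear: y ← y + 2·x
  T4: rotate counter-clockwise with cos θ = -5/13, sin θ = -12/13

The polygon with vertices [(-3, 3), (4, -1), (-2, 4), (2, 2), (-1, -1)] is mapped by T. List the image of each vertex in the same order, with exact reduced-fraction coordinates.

image vertices: (1425/442, -318/221), (-2467/442, 859/221), (22/17, 6/17), (-853/221, 792/221), (853/442, -396/221)

T1 scale by (-1, 1/2): (-3, 3) → (3, 3/2); (4, -1) → (-4, -1/2); (-2, 4) → (2, 2); (2, 2) → (-2, 1); (-1, -1) → (1, -1/2)
T2 rotate counter-clockwise with cos θ = 8/17, sin θ = 15/17: (3, 3/2) → (3/34, 57/17); (-4, -1/2) → (-49/34, -64/17); (2, 2) → (-14/17, 46/17); (-2, 1) → (-31/17, -22/17); (1, -1/2) → (31/34, 11/17)
T3 shear: y ← y + 2·x: (3/34, 57/17) → (3/34, 60/17); (-49/34, -64/17) → (-49/34, -113/17); (-14/17, 46/17) → (-14/17, 18/17); (-31/17, -22/17) → (-31/17, -84/17); (31/34, 11/17) → (31/34, 42/17)
T4 rotate counter-clockwise with cos θ = -5/13, sin θ = -12/13: (3/34, 60/17) → (1425/442, -318/221); (-49/34, -113/17) → (-2467/442, 859/221); (-14/17, 18/17) → (22/17, 6/17); (-31/17, -84/17) → (-853/221, 792/221); (31/34, 42/17) → (853/442, -396/221)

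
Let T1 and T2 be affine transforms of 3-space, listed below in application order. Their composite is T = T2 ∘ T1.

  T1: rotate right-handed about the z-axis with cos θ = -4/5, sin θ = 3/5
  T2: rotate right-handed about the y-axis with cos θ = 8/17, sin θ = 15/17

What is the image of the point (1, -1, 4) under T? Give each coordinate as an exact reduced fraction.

T1 rotate right-handed about the z-axis with cos θ = -4/5, sin θ = 3/5: (1, -1, 4) → (-1/5, 7/5, 4)
T2 rotate right-handed about the y-axis with cos θ = 8/17, sin θ = 15/17: (-1/5, 7/5, 4) → (292/85, 7/5, 35/17)

T(p) = (292/85, 7/5, 35/17)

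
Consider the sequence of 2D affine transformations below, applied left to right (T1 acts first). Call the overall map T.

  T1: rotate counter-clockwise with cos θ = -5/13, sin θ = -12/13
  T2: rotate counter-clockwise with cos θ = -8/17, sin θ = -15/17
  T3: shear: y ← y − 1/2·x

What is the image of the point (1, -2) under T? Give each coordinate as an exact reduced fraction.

T(p) = (202/221, 350/221)

T1 rotate counter-clockwise with cos θ = -5/13, sin θ = -12/13: (1, -2) → (-29/13, -2/13)
T2 rotate counter-clockwise with cos θ = -8/17, sin θ = -15/17: (-29/13, -2/13) → (202/221, 451/221)
T3 shear: y ← y − 1/2·x: (202/221, 451/221) → (202/221, 350/221)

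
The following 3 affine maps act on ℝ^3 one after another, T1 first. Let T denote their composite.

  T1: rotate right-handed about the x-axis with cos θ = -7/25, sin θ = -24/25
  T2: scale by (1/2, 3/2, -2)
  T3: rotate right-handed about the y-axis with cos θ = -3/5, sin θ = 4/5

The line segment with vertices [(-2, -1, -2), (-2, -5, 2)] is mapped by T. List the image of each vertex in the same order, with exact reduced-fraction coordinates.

T1 rotate right-handed about the x-axis with cos θ = -7/25, sin θ = -24/25: (-2, -1, -2) → (-2, -41/25, 38/25); (-2, -5, 2) → (-2, 83/25, 106/25)
T2 scale by (1/2, 3/2, -2): (-2, -41/25, 38/25) → (-1, -123/50, -76/25); (-2, 83/25, 106/25) → (-1, 249/50, -212/25)
T3 rotate right-handed about the y-axis with cos θ = -3/5, sin θ = 4/5: (-1, -123/50, -76/25) → (-229/125, -123/50, 328/125); (-1, 249/50, -212/25) → (-773/125, 249/50, 736/125)

image vertices: (-229/125, -123/50, 328/125), (-773/125, 249/50, 736/125)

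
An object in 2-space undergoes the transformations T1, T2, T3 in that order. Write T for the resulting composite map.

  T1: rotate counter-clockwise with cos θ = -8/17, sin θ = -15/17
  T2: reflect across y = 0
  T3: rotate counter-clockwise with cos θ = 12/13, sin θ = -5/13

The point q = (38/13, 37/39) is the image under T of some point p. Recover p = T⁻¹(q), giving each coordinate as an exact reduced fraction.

p = (2/3, 3)

T1 = [-8/17 15/17 0; -15/17 -8/17 0; 0 0 1]
T2·T1 = [-8/17 15/17 0; 15/17 8/17 0; 0 0 1]
T3·…·T1 = [-21/221 220/221 0; 220/221 21/221 0; 0 0 1]
det M = -1; M⁻¹ = [-21/221 220/221 0; 220/221 21/221 0; 0 0 1]
M⁻¹ · (38/13, 37/39)ᵀ = (2/3, 3)ᵀ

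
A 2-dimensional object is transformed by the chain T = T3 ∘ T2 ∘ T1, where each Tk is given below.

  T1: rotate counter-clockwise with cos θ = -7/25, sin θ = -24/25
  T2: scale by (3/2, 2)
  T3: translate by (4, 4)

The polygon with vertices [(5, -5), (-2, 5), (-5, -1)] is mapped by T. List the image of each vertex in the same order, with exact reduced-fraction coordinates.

image vertices: (-53/10, -14/5), (301/25, 126/25), (233/50, 354/25)

T1 rotate counter-clockwise with cos θ = -7/25, sin θ = -24/25: (5, -5) → (-31/5, -17/5); (-2, 5) → (134/25, 13/25); (-5, -1) → (11/25, 127/25)
T2 scale by (3/2, 2): (-31/5, -17/5) → (-93/10, -34/5); (134/25, 13/25) → (201/25, 26/25); (11/25, 127/25) → (33/50, 254/25)
T3 translate by (4, 4): (-93/10, -34/5) → (-53/10, -14/5); (201/25, 26/25) → (301/25, 126/25); (33/50, 254/25) → (233/50, 354/25)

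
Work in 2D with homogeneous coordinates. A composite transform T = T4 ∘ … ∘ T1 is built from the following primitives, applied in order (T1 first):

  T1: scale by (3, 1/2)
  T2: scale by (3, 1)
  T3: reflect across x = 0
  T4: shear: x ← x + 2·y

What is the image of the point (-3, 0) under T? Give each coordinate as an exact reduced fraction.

T1 scale by (3, 1/2): (-3, 0) → (-9, 0)
T2 scale by (3, 1): (-9, 0) → (-27, 0)
T3 reflect across x = 0: (-27, 0) → (27, 0)
T4 shear: x ← x + 2·y: (27, 0) → (27, 0)

T(p) = (27, 0)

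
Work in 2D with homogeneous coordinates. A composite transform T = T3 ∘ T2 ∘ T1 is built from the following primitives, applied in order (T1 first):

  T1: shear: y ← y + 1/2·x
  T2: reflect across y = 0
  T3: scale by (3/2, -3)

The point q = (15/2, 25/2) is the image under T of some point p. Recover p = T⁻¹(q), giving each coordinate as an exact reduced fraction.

p = (5, 5/3)

T1 = [1 0 0; 1/2 1 0; 0 0 1]
T2·T1 = [1 0 0; -1/2 -1 0; 0 0 1]
T3·…·T1 = [3/2 0 0; 3/2 3 0; 0 0 1]
det M = 9/2; M⁻¹ = [2/3 0 0; -1/3 1/3 0; 0 0 1]
M⁻¹ · (15/2, 25/2)ᵀ = (5, 5/3)ᵀ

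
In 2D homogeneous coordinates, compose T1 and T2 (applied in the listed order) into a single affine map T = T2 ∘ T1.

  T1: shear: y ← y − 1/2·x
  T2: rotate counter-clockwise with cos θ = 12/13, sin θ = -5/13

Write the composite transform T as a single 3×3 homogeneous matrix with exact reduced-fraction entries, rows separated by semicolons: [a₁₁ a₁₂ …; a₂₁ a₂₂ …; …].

T1 = [1 0 0; -1/2 1 0; 0 0 1]
T2·T1 = [19/26 5/13 0; -11/13 12/13 0; 0 0 1]

T = [19/26 5/13 0; -11/13 12/13 0; 0 0 1]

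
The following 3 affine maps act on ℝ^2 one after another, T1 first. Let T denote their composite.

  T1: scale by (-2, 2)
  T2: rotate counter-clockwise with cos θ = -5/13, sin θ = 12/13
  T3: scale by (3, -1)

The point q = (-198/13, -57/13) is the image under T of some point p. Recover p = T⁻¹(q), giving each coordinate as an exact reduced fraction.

p = (-3, 3/2)

T1 = [-2 0 0; 0 2 0; 0 0 1]
T2·T1 = [10/13 -24/13 0; -24/13 -10/13 0; 0 0 1]
T3·…·T1 = [30/13 -72/13 0; 24/13 10/13 0; 0 0 1]
det M = 12; M⁻¹ = [5/78 6/13 0; -2/13 5/26 0; 0 0 1]
M⁻¹ · (-198/13, -57/13)ᵀ = (-3, 3/2)ᵀ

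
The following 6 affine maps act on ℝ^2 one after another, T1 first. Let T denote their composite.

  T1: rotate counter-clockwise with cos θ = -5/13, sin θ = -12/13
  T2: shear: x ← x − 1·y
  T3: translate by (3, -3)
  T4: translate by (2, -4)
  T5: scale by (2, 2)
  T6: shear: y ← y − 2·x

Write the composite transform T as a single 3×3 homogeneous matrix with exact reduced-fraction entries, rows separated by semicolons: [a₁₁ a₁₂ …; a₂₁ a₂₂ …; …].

T1 = [-5/13 12/13 0; -12/13 -5/13 0; 0 0 1]
T2·T1 = [7/13 17/13 0; -12/13 -5/13 0; 0 0 1]
T3·…·T1 = [7/13 17/13 3; -12/13 -5/13 -3; 0 0 1]
T4·…·T1 = [7/13 17/13 5; -12/13 -5/13 -7; 0 0 1]
T5·…·T1 = [14/13 34/13 10; -24/13 -10/13 -14; 0 0 1]
T6·…·T1 = [14/13 34/13 10; -4 -6 -34; 0 0 1]

T = [14/13 34/13 10; -4 -6 -34; 0 0 1]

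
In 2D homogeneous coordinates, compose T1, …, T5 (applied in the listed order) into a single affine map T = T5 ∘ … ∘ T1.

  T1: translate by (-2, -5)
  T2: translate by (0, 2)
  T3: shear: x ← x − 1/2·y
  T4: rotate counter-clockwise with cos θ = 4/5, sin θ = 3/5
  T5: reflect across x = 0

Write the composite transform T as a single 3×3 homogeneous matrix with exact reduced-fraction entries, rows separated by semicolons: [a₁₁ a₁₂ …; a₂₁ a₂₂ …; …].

T1 = [1 0 -2; 0 1 -5; 0 0 1]
T2·T1 = [1 0 -2; 0 1 -3; 0 0 1]
T3·…·T1 = [1 -1/2 -1/2; 0 1 -3; 0 0 1]
T4·…·T1 = [4/5 -1 7/5; 3/5 1/2 -27/10; 0 0 1]
T5·…·T1 = [-4/5 1 -7/5; 3/5 1/2 -27/10; 0 0 1]

T = [-4/5 1 -7/5; 3/5 1/2 -27/10; 0 0 1]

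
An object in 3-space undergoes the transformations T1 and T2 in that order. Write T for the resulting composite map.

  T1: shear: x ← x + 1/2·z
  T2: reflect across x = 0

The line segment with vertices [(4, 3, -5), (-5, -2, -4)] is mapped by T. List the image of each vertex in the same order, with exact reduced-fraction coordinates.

image vertices: (-3/2, 3, -5), (7, -2, -4)

T1 shear: x ← x + 1/2·z: (4, 3, -5) → (3/2, 3, -5); (-5, -2, -4) → (-7, -2, -4)
T2 reflect across x = 0: (3/2, 3, -5) → (-3/2, 3, -5); (-7, -2, -4) → (7, -2, -4)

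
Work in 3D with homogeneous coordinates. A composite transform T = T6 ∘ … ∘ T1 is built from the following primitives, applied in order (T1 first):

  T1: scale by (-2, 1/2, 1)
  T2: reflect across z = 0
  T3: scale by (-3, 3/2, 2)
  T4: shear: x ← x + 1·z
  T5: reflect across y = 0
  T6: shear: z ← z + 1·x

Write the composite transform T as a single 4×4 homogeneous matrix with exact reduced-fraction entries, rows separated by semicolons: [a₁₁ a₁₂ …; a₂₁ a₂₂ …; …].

T = [6 0 -2 0; 0 -3/4 0 0; 6 0 -4 0; 0 0 0 1]

T1 = [-2 0 0 0; 0 1/2 0 0; 0 0 1 0; 0 0 0 1]
T2·T1 = [-2 0 0 0; 0 1/2 0 0; 0 0 -1 0; 0 0 0 1]
T3·…·T1 = [6 0 0 0; 0 3/4 0 0; 0 0 -2 0; 0 0 0 1]
T4·…·T1 = [6 0 -2 0; 0 3/4 0 0; 0 0 -2 0; 0 0 0 1]
T5·…·T1 = [6 0 -2 0; 0 -3/4 0 0; 0 0 -2 0; 0 0 0 1]
T6·…·T1 = [6 0 -2 0; 0 -3/4 0 0; 6 0 -4 0; 0 0 0 1]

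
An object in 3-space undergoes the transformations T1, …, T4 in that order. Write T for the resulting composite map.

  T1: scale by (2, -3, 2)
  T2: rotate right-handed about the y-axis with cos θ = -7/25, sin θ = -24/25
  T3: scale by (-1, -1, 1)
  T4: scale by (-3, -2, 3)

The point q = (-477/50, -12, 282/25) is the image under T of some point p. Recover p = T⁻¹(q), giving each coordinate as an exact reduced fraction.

p = (9/4, 2, 1)

T1 = [2 0 0 0; 0 -3 0 0; 0 0 2 0; 0 0 0 1]
T2·T1 = [-14/25 0 -48/25 0; 0 -3 0 0; 48/25 0 -14/25 0; 0 0 0 1]
T3·…·T1 = [14/25 0 48/25 0; 0 3 0 0; 48/25 0 -14/25 0; 0 0 0 1]
T4·…·T1 = [-42/25 0 -144/25 0; 0 -6 0 0; 144/25 0 -42/25 0; 0 0 0 1]
det M = -216; M⁻¹ = [-7/150 0 4/25 0; 0 -1/6 0 0; -4/25 0 -7/150 0; 0 0 0 1]
M⁻¹ · (-477/50, -12, 282/25)ᵀ = (9/4, 2, 1)ᵀ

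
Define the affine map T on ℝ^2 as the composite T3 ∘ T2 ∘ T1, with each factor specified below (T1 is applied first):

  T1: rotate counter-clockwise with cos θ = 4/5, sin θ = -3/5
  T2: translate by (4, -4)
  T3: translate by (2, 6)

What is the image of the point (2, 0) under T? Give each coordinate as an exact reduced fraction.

T(p) = (38/5, 4/5)

T1 rotate counter-clockwise with cos θ = 4/5, sin θ = -3/5: (2, 0) → (8/5, -6/5)
T2 translate by (4, -4): (8/5, -6/5) → (28/5, -26/5)
T3 translate by (2, 6): (28/5, -26/5) → (38/5, 4/5)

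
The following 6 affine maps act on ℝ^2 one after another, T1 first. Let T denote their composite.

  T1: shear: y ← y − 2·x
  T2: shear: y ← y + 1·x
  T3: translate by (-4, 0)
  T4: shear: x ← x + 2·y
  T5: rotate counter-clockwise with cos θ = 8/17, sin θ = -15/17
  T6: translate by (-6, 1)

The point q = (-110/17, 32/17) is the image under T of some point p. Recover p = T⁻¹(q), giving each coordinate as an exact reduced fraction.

p = (3, 3)

T1 = [1 0 0; -2 1 0; 0 0 1]
T2·T1 = [1 0 0; -1 1 0; 0 0 1]
T3·…·T1 = [1 0 -4; -1 1 0; 0 0 1]
T4·…·T1 = [-1 2 -4; -1 1 0; 0 0 1]
T5·…·T1 = [-23/17 31/17 -32/17; 7/17 -22/17 60/17; 0 0 1]
T6·…·T1 = [-23/17 31/17 -134/17; 7/17 -22/17 77/17; 0 0 1]
det M = 1; M⁻¹ = [-22/17 -31/17 -33/17; -7/17 -23/17 49/17; 0 0 1]
M⁻¹ · (-110/17, 32/17)ᵀ = (3, 3)ᵀ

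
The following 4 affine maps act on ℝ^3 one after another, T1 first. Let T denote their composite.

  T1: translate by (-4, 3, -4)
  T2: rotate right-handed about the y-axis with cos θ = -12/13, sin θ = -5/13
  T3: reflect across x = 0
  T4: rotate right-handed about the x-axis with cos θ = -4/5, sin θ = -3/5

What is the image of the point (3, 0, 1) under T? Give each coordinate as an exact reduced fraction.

T(p) = (-27/13, -63/65, -241/65)

T1 translate by (-4, 3, -4): (3, 0, 1) → (-1, 3, -3)
T2 rotate right-handed about the y-axis with cos θ = -12/13, sin θ = -5/13: (-1, 3, -3) → (27/13, 3, 31/13)
T3 reflect across x = 0: (27/13, 3, 31/13) → (-27/13, 3, 31/13)
T4 rotate right-handed about the x-axis with cos θ = -4/5, sin θ = -3/5: (-27/13, 3, 31/13) → (-27/13, -63/65, -241/65)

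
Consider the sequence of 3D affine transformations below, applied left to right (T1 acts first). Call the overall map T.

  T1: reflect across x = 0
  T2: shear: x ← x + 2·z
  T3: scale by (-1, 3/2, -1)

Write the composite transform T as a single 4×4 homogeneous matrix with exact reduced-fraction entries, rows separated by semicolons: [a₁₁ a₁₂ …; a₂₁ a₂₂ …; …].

T1 = [-1 0 0 0; 0 1 0 0; 0 0 1 0; 0 0 0 1]
T2·T1 = [-1 0 2 0; 0 1 0 0; 0 0 1 0; 0 0 0 1]
T3·…·T1 = [1 0 -2 0; 0 3/2 0 0; 0 0 -1 0; 0 0 0 1]

T = [1 0 -2 0; 0 3/2 0 0; 0 0 -1 0; 0 0 0 1]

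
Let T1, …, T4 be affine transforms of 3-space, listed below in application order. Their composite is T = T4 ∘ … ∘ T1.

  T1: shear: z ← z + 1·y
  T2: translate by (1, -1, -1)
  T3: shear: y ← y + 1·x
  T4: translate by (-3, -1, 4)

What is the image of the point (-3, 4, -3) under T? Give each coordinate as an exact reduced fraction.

T(p) = (-5, 0, 4)

T1 shear: z ← z + 1·y: (-3, 4, -3) → (-3, 4, 1)
T2 translate by (1, -1, -1): (-3, 4, 1) → (-2, 3, 0)
T3 shear: y ← y + 1·x: (-2, 3, 0) → (-2, 1, 0)
T4 translate by (-3, -1, 4): (-2, 1, 0) → (-5, 0, 4)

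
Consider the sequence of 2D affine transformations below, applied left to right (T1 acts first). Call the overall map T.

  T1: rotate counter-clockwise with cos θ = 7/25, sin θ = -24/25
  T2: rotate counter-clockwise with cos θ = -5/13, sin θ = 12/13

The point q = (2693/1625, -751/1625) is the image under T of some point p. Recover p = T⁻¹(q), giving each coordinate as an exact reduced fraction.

T1 = [7/25 24/25 0; -24/25 7/25 0; 0 0 1]
T2·T1 = [253/325 -204/325 0; 204/325 253/325 0; 0 0 1]
det M = 1; M⁻¹ = [253/325 204/325 0; -204/325 253/325 0; 0 0 1]
M⁻¹ · (2693/1625, -751/1625)ᵀ = (1, -7/5)ᵀ

p = (1, -7/5)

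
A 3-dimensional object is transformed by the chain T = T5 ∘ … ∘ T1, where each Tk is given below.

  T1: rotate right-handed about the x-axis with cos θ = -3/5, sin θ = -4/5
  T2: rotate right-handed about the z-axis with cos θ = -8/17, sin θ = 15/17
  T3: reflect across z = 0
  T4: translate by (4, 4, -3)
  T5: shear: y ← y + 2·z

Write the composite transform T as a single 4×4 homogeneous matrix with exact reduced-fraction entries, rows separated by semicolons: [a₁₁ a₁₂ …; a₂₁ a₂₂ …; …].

T = [-8/17 9/17 -12/17 4; 15/17 32/17 14/17 -2; 0 4/5 3/5 -3; 0 0 0 1]

T1 = [1 0 0 0; 0 -3/5 4/5 0; 0 -4/5 -3/5 0; 0 0 0 1]
T2·T1 = [-8/17 9/17 -12/17 0; 15/17 24/85 -32/85 0; 0 -4/5 -3/5 0; 0 0 0 1]
T3·…·T1 = [-8/17 9/17 -12/17 0; 15/17 24/85 -32/85 0; 0 4/5 3/5 0; 0 0 0 1]
T4·…·T1 = [-8/17 9/17 -12/17 4; 15/17 24/85 -32/85 4; 0 4/5 3/5 -3; 0 0 0 1]
T5·…·T1 = [-8/17 9/17 -12/17 4; 15/17 32/17 14/17 -2; 0 4/5 3/5 -3; 0 0 0 1]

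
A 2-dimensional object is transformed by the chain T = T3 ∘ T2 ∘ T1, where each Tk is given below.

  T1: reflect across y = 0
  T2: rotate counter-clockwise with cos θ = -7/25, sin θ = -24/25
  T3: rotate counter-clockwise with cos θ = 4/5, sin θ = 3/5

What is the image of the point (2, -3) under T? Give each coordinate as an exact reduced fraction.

T1 reflect across y = 0: (2, -3) → (2, 3)
T2 rotate counter-clockwise with cos θ = -7/25, sin θ = -24/25: (2, 3) → (58/25, -69/25)
T3 rotate counter-clockwise with cos θ = 4/5, sin θ = 3/5: (58/25, -69/25) → (439/125, -102/125)

T(p) = (439/125, -102/125)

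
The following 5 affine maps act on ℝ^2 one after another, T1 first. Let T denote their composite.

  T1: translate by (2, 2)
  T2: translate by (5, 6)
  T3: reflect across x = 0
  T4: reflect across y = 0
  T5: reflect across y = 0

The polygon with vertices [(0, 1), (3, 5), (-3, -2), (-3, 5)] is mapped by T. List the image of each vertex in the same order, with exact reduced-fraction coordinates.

image vertices: (-7, 9), (-10, 13), (-4, 6), (-4, 13)

T1 translate by (2, 2): (0, 1) → (2, 3); (3, 5) → (5, 7); (-3, -2) → (-1, 0); (-3, 5) → (-1, 7)
T2 translate by (5, 6): (2, 3) → (7, 9); (5, 7) → (10, 13); (-1, 0) → (4, 6); (-1, 7) → (4, 13)
T3 reflect across x = 0: (7, 9) → (-7, 9); (10, 13) → (-10, 13); (4, 6) → (-4, 6); (4, 13) → (-4, 13)
T4 reflect across y = 0: (-7, 9) → (-7, -9); (-10, 13) → (-10, -13); (-4, 6) → (-4, -6); (-4, 13) → (-4, -13)
T5 reflect across y = 0: (-7, -9) → (-7, 9); (-10, -13) → (-10, 13); (-4, -6) → (-4, 6); (-4, -13) → (-4, 13)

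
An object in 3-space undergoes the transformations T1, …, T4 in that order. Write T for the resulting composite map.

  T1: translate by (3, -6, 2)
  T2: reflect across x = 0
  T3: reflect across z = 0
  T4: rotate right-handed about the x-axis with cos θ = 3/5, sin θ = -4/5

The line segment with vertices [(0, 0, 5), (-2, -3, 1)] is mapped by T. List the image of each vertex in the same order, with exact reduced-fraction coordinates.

T1 translate by (3, -6, 2): (0, 0, 5) → (3, -6, 7); (-2, -3, 1) → (1, -9, 3)
T2 reflect across x = 0: (3, -6, 7) → (-3, -6, 7); (1, -9, 3) → (-1, -9, 3)
T3 reflect across z = 0: (-3, -6, 7) → (-3, -6, -7); (-1, -9, 3) → (-1, -9, -3)
T4 rotate right-handed about the x-axis with cos θ = 3/5, sin θ = -4/5: (-3, -6, -7) → (-3, -46/5, 3/5); (-1, -9, -3) → (-1, -39/5, 27/5)

image vertices: (-3, -46/5, 3/5), (-1, -39/5, 27/5)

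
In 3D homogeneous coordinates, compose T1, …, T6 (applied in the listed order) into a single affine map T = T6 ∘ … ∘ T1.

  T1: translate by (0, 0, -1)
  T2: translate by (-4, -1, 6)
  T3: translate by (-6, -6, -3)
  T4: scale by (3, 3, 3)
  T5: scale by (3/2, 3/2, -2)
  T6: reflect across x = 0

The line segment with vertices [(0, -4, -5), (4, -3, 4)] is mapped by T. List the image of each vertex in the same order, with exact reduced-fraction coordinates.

image vertices: (45, -99/2, 18), (27, -45, -36)

T1 translate by (0, 0, -1): (0, -4, -5) → (0, -4, -6); (4, -3, 4) → (4, -3, 3)
T2 translate by (-4, -1, 6): (0, -4, -6) → (-4, -5, 0); (4, -3, 3) → (0, -4, 9)
T3 translate by (-6, -6, -3): (-4, -5, 0) → (-10, -11, -3); (0, -4, 9) → (-6, -10, 6)
T4 scale by (3, 3, 3): (-10, -11, -3) → (-30, -33, -9); (-6, -10, 6) → (-18, -30, 18)
T5 scale by (3/2, 3/2, -2): (-30, -33, -9) → (-45, -99/2, 18); (-18, -30, 18) → (-27, -45, -36)
T6 reflect across x = 0: (-45, -99/2, 18) → (45, -99/2, 18); (-27, -45, -36) → (27, -45, -36)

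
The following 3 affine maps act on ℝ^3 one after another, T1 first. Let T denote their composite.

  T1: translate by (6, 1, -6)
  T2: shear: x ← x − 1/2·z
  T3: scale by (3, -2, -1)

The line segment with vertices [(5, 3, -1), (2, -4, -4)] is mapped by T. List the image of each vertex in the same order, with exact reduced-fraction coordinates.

image vertices: (87/2, -8, 7), (39, 6, 10)

T1 translate by (6, 1, -6): (5, 3, -1) → (11, 4, -7); (2, -4, -4) → (8, -3, -10)
T2 shear: x ← x − 1/2·z: (11, 4, -7) → (29/2, 4, -7); (8, -3, -10) → (13, -3, -10)
T3 scale by (3, -2, -1): (29/2, 4, -7) → (87/2, -8, 7); (13, -3, -10) → (39, 6, 10)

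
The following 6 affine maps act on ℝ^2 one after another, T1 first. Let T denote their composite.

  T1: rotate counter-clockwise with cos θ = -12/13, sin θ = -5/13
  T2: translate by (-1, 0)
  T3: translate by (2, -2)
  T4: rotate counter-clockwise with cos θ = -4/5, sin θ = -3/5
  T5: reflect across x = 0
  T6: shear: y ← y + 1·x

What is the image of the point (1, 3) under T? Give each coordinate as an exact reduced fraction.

T(p) = (53/13, 97/13)

T1 rotate counter-clockwise with cos θ = -12/13, sin θ = -5/13: (1, 3) → (3/13, -41/13)
T2 translate by (-1, 0): (3/13, -41/13) → (-10/13, -41/13)
T3 translate by (2, -2): (-10/13, -41/13) → (16/13, -67/13)
T4 rotate counter-clockwise with cos θ = -4/5, sin θ = -3/5: (16/13, -67/13) → (-53/13, 44/13)
T5 reflect across x = 0: (-53/13, 44/13) → (53/13, 44/13)
T6 shear: y ← y + 1·x: (53/13, 44/13) → (53/13, 97/13)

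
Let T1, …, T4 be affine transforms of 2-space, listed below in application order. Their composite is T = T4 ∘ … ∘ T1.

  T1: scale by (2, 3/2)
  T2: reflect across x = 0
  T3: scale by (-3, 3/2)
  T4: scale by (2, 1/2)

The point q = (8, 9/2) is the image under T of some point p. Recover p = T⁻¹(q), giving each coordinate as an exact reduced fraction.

T1 = [2 0 0; 0 3/2 0; 0 0 1]
T2·T1 = [-2 0 0; 0 3/2 0; 0 0 1]
T3·…·T1 = [6 0 0; 0 9/4 0; 0 0 1]
T4·…·T1 = [12 0 0; 0 9/8 0; 0 0 1]
det M = 27/2; M⁻¹ = [1/12 0 0; 0 8/9 0; 0 0 1]
M⁻¹ · (8, 9/2)ᵀ = (2/3, 4)ᵀ

p = (2/3, 4)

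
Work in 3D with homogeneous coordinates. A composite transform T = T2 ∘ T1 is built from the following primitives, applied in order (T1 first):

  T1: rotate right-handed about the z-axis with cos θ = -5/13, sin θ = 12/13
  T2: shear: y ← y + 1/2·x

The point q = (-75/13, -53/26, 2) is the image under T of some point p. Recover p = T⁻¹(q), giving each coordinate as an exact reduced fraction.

T1 = [-5/13 -12/13 0 0; 12/13 -5/13 0 0; 0 0 1 0; 0 0 0 1]
T2·T1 = [-5/13 -12/13 0 0; 19/26 -11/13 0 0; 0 0 1 0; 0 0 0 1]
det M = 1; M⁻¹ = [-11/13 12/13 0 0; -19/26 -5/13 0 0; 0 0 1 0; 0 0 0 1]
M⁻¹ · (-75/13, -53/26, 2)ᵀ = (3, 5, 2)ᵀ

p = (3, 5, 2)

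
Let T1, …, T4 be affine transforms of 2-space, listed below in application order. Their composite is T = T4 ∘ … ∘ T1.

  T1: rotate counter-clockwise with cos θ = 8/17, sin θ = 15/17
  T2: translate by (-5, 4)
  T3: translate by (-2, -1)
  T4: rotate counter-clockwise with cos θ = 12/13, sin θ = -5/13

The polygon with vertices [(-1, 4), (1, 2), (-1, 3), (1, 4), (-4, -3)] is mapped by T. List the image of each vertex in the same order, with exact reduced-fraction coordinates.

T1 rotate counter-clockwise with cos θ = 8/17, sin θ = 15/17: (-1, 4) → (-4, 1); (1, 2) → (-22/17, 31/17); (-1, 3) → (-53/17, 9/17); (1, 4) → (-52/17, 47/17); (-4, -3) → (13/17, -84/17)
T2 translate by (-5, 4): (-4, 1) → (-9, 5); (-22/17, 31/17) → (-107/17, 99/17); (-53/17, 9/17) → (-138/17, 77/17); (-52/17, 47/17) → (-137/17, 115/17); (13/17, -84/17) → (-72/17, -16/17)
T3 translate by (-2, -1): (-9, 5) → (-11, 4); (-107/17, 99/17) → (-141/17, 82/17); (-138/17, 77/17) → (-172/17, 60/17); (-137/17, 115/17) → (-171/17, 98/17); (-72/17, -16/17) → (-106/17, -33/17)
T4 rotate counter-clockwise with cos θ = 12/13, sin θ = -5/13: (-11, 4) → (-112/13, 103/13); (-141/17, 82/17) → (-1282/221, 1689/221); (-172/17, 60/17) → (-1764/221, 1580/221); (-171/17, 98/17) → (-1562/221, 2031/221); (-106/17, -33/17) → (-1437/221, 134/221)

image vertices: (-112/13, 103/13), (-1282/221, 1689/221), (-1764/221, 1580/221), (-1562/221, 2031/221), (-1437/221, 134/221)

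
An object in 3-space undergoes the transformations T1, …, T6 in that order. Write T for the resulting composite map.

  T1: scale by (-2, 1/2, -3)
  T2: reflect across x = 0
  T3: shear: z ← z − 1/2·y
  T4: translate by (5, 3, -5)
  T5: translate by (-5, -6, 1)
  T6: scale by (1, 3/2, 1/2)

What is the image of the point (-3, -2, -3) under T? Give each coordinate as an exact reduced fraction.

T(p) = (-6, -6, 11/4)

T1 scale by (-2, 1/2, -3): (-3, -2, -3) → (6, -1, 9)
T2 reflect across x = 0: (6, -1, 9) → (-6, -1, 9)
T3 shear: z ← z − 1/2·y: (-6, -1, 9) → (-6, -1, 19/2)
T4 translate by (5, 3, -5): (-6, -1, 19/2) → (-1, 2, 9/2)
T5 translate by (-5, -6, 1): (-1, 2, 9/2) → (-6, -4, 11/2)
T6 scale by (1, 3/2, 1/2): (-6, -4, 11/2) → (-6, -6, 11/4)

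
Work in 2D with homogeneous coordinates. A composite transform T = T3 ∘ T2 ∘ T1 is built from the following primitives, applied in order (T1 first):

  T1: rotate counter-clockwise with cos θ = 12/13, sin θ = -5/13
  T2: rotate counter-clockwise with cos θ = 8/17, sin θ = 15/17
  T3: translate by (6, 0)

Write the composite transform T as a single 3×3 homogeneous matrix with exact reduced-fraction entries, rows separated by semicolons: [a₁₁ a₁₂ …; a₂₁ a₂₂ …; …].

T1 = [12/13 5/13 0; -5/13 12/13 0; 0 0 1]
T2·T1 = [171/221 -140/221 0; 140/221 171/221 0; 0 0 1]
T3·…·T1 = [171/221 -140/221 6; 140/221 171/221 0; 0 0 1]

T = [171/221 -140/221 6; 140/221 171/221 0; 0 0 1]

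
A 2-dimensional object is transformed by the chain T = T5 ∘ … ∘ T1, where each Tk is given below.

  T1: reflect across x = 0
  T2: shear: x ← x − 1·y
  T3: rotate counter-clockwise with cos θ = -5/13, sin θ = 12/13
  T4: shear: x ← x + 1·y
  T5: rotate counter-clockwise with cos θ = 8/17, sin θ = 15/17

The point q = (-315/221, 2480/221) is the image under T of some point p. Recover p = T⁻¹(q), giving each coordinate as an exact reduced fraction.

T1 = [-1 0 0; 0 1 0; 0 0 1]
T2·T1 = [-1 -1 0; 0 1 0; 0 0 1]
T3·…·T1 = [5/13 -7/13 0; -12/13 -17/13 0; 0 0 1]
T4·…·T1 = [-7/13 -24/13 0; -12/13 -17/13 0; 0 0 1]
T5·…·T1 = [124/221 63/221 0; -201/221 -496/221 0; 0 0 1]
det M = -1; M⁻¹ = [496/221 63/221 0; -201/221 -124/221 0; 0 0 1]
M⁻¹ · (-315/221, 2480/221)ᵀ = (0, -5)ᵀ

p = (0, -5)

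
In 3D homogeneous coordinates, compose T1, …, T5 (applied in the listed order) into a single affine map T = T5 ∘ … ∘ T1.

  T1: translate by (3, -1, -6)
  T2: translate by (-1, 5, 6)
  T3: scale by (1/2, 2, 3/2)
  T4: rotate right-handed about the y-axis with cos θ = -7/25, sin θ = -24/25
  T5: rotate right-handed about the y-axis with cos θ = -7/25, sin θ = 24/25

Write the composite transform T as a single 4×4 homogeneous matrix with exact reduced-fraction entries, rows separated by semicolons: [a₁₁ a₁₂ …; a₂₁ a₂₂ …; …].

T = [1/2 0 0 1; 0 2 0 8; 0 0 3/2 0; 0 0 0 1]

T1 = [1 0 0 3; 0 1 0 -1; 0 0 1 -6; 0 0 0 1]
T2·T1 = [1 0 0 2; 0 1 0 4; 0 0 1 0; 0 0 0 1]
T3·…·T1 = [1/2 0 0 1; 0 2 0 8; 0 0 3/2 0; 0 0 0 1]
T4·…·T1 = [-7/50 0 -36/25 -7/25; 0 2 0 8; 12/25 0 -21/50 24/25; 0 0 0 1]
T5·…·T1 = [1/2 0 0 1; 0 2 0 8; 0 0 3/2 0; 0 0 0 1]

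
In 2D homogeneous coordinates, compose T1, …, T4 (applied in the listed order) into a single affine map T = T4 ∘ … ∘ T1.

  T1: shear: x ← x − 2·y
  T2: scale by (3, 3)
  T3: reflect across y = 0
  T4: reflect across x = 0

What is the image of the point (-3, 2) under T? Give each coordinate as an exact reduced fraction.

T1 shear: x ← x − 2·y: (-3, 2) → (-7, 2)
T2 scale by (3, 3): (-7, 2) → (-21, 6)
T3 reflect across y = 0: (-21, 6) → (-21, -6)
T4 reflect across x = 0: (-21, -6) → (21, -6)

T(p) = (21, -6)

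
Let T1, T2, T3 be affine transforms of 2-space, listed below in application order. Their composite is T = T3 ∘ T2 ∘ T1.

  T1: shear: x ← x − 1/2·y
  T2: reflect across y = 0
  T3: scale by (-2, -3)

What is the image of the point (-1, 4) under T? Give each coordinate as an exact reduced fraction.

T1 shear: x ← x − 1/2·y: (-1, 4) → (-3, 4)
T2 reflect across y = 0: (-3, 4) → (-3, -4)
T3 scale by (-2, -3): (-3, -4) → (6, 12)

T(p) = (6, 12)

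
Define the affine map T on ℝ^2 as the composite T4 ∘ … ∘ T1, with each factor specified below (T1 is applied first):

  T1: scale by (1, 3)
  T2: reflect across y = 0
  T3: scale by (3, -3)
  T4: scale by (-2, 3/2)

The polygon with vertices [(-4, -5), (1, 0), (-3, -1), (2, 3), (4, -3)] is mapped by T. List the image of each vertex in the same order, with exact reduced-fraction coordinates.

image vertices: (24, -135/2), (-6, 0), (18, -27/2), (-12, 81/2), (-24, -81/2)

T1 scale by (1, 3): (-4, -5) → (-4, -15); (1, 0) → (1, 0); (-3, -1) → (-3, -3); (2, 3) → (2, 9); (4, -3) → (4, -9)
T2 reflect across y = 0: (-4, -15) → (-4, 15); (1, 0) → (1, 0); (-3, -3) → (-3, 3); (2, 9) → (2, -9); (4, -9) → (4, 9)
T3 scale by (3, -3): (-4, 15) → (-12, -45); (1, 0) → (3, 0); (-3, 3) → (-9, -9); (2, -9) → (6, 27); (4, 9) → (12, -27)
T4 scale by (-2, 3/2): (-12, -45) → (24, -135/2); (3, 0) → (-6, 0); (-9, -9) → (18, -27/2); (6, 27) → (-12, 81/2); (12, -27) → (-24, -81/2)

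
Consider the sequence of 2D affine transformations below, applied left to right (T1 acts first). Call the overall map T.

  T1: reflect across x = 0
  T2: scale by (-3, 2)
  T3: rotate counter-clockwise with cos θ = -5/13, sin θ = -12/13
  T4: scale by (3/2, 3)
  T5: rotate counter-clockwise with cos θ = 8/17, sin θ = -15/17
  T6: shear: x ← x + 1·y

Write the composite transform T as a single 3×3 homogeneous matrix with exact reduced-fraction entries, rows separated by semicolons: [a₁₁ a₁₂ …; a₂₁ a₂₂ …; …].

T = [-4653/442 -942/221 0; -81/34 -60/17 0; 0 0 1]

T1 = [-1 0 0; 0 1 0; 0 0 1]
T2·T1 = [3 0 0; 0 2 0; 0 0 1]
T3·…·T1 = [-15/13 24/13 0; -36/13 -10/13 0; 0 0 1]
T4·…·T1 = [-45/26 36/13 0; -108/13 -30/13 0; 0 0 1]
T5·…·T1 = [-1800/221 -162/221 0; -81/34 -60/17 0; 0 0 1]
T6·…·T1 = [-4653/442 -942/221 0; -81/34 -60/17 0; 0 0 1]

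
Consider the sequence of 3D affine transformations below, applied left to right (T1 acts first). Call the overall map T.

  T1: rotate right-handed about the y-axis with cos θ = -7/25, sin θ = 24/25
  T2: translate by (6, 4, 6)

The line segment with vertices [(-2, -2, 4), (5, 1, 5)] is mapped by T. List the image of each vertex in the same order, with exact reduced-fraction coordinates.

image vertices: (52/5, 2, 34/5), (47/5, 5, -1/5)

T1 rotate right-handed about the y-axis with cos θ = -7/25, sin θ = 24/25: (-2, -2, 4) → (22/5, -2, 4/5); (5, 1, 5) → (17/5, 1, -31/5)
T2 translate by (6, 4, 6): (22/5, -2, 4/5) → (52/5, 2, 34/5); (17/5, 1, -31/5) → (47/5, 5, -1/5)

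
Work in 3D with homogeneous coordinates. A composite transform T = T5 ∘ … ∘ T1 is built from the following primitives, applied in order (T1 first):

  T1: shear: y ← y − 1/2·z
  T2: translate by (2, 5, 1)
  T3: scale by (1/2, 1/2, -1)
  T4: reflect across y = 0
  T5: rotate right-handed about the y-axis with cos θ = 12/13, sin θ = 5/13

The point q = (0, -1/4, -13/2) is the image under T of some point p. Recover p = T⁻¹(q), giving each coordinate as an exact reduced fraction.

p = (3, -2, 5)

T1 = [1 0 0 0; 0 1 -1/2 0; 0 0 1 0; 0 0 0 1]
T2·T1 = [1 0 0 2; 0 1 -1/2 5; 0 0 1 1; 0 0 0 1]
T3·…·T1 = [1/2 0 0 1; 0 1/2 -1/4 5/2; 0 0 -1 -1; 0 0 0 1]
T4·…·T1 = [1/2 0 0 1; 0 -1/2 1/4 -5/2; 0 0 -1 -1; 0 0 0 1]
T5·…·T1 = [6/13 0 -5/13 7/13; 0 -1/2 1/4 -5/2; -5/26 0 -12/13 -17/13; 0 0 0 1]
det M = 1/4; M⁻¹ = [24/13 0 -10/13 -2; -5/26 -2 -6/13 -11/2; -5/13 0 -12/13 -1; 0 0 0 1]
M⁻¹ · (0, -1/4, -13/2)ᵀ = (3, -2, 5)ᵀ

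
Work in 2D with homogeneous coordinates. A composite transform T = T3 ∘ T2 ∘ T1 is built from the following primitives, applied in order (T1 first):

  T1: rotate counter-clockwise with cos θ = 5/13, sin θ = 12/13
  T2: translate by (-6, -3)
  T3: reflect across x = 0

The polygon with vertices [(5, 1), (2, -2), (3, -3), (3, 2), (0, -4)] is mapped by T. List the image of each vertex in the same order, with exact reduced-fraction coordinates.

image vertices: (5, 2), (44/13, -25/13), (27/13, -18/13), (87/13, 7/13), (30/13, -59/13)

T1 rotate counter-clockwise with cos θ = 5/13, sin θ = 12/13: (5, 1) → (1, 5); (2, -2) → (34/13, 14/13); (3, -3) → (51/13, 21/13); (3, 2) → (-9/13, 46/13); (0, -4) → (48/13, -20/13)
T2 translate by (-6, -3): (1, 5) → (-5, 2); (34/13, 14/13) → (-44/13, -25/13); (51/13, 21/13) → (-27/13, -18/13); (-9/13, 46/13) → (-87/13, 7/13); (48/13, -20/13) → (-30/13, -59/13)
T3 reflect across x = 0: (-5, 2) → (5, 2); (-44/13, -25/13) → (44/13, -25/13); (-27/13, -18/13) → (27/13, -18/13); (-87/13, 7/13) → (87/13, 7/13); (-30/13, -59/13) → (30/13, -59/13)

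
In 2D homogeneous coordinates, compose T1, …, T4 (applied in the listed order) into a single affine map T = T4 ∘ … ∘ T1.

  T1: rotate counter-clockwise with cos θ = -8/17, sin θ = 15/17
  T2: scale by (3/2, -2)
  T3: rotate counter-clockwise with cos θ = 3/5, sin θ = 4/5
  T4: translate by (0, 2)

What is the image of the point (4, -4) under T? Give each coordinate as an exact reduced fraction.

T1 rotate counter-clockwise with cos θ = -8/17, sin θ = 15/17: (4, -4) → (28/17, 92/17)
T2 scale by (3/2, -2): (28/17, 92/17) → (42/17, -184/17)
T3 rotate counter-clockwise with cos θ = 3/5, sin θ = 4/5: (42/17, -184/17) → (862/85, -384/85)
T4 translate by (0, 2): (862/85, -384/85) → (862/85, -214/85)

T(p) = (862/85, -214/85)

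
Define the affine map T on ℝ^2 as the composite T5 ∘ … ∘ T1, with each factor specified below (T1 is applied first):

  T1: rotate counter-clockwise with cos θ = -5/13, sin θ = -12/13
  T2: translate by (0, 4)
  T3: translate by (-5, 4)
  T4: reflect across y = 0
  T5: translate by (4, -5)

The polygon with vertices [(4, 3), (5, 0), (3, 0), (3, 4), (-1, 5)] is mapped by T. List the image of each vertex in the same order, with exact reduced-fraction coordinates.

image vertices: (3/13, -106/13), (-38/13, -109/13), (-28/13, -133/13), (20/13, -113/13), (4, -12)

T1 rotate counter-clockwise with cos θ = -5/13, sin θ = -12/13: (4, 3) → (16/13, -63/13); (5, 0) → (-25/13, -60/13); (3, 0) → (-15/13, -36/13); (3, 4) → (33/13, -56/13); (-1, 5) → (5, -1)
T2 translate by (0, 4): (16/13, -63/13) → (16/13, -11/13); (-25/13, -60/13) → (-25/13, -8/13); (-15/13, -36/13) → (-15/13, 16/13); (33/13, -56/13) → (33/13, -4/13); (5, -1) → (5, 3)
T3 translate by (-5, 4): (16/13, -11/13) → (-49/13, 41/13); (-25/13, -8/13) → (-90/13, 44/13); (-15/13, 16/13) → (-80/13, 68/13); (33/13, -4/13) → (-32/13, 48/13); (5, 3) → (0, 7)
T4 reflect across y = 0: (-49/13, 41/13) → (-49/13, -41/13); (-90/13, 44/13) → (-90/13, -44/13); (-80/13, 68/13) → (-80/13, -68/13); (-32/13, 48/13) → (-32/13, -48/13); (0, 7) → (0, -7)
T5 translate by (4, -5): (-49/13, -41/13) → (3/13, -106/13); (-90/13, -44/13) → (-38/13, -109/13); (-80/13, -68/13) → (-28/13, -133/13); (-32/13, -48/13) → (20/13, -113/13); (0, -7) → (4, -12)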